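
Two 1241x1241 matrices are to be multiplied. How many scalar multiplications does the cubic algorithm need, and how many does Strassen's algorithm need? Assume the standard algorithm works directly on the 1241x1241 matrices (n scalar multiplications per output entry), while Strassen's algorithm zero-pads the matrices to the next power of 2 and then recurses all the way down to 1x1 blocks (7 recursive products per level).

Matrix multiplication for 1241x1241 matrices:

Strassen's algorithm requires power-of-2 dimensions. Pad 1241x1241 to 2048x2048 (next power of 2).

Standard algorithm: 1241^3 = 1911240521 multiplications
Strassen's algorithm: 7^(log2(2048)) = 7^11 = 1977326743 multiplications
Difference: 1911240521 - 1977326743 = -66086222 (Strassen uses MORE here due to padding overhead — for small or just-over-power-of-2 n, padding can outweigh the per-level savings)

Standard: 1911240521 multiplications (1241^3). Strassen: 1977326743 multiplications (7^11, after padding to 2048x2048). Strassen reduces 8 recursive multiplications to 7 at each level.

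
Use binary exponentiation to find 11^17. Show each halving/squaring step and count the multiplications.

Computing 11^17 by squaring (build up from 11^1; each line after the first costs one multiplication):

11^1 = 11
11^2 = (11^1)^2 = 11^2 = 121
11^4 = (11^2)^2 = 121^2 = 14641
11^8 = (11^4)^2 = 14641^2 = 214358881
11^16 = (11^8)^2 = 214358881^2 = 45949729863572161
11^17 = 11 * 11^16 = 11 * 45949729863572161 = 505447028499293771

Result: 505447028499293771
Multiplications needed: 5 (5 lines after 11^1)

11^17 = 505447028499293771. Using exponentiation by squaring, this requires 5 multiplications. The key idea: if the exponent is even, square the half-power; if odd, multiply by the base once.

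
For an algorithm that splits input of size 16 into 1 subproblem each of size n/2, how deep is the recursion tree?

For divide and conquer with division factor 2:

Problem sizes at each level:
Level 0: 16
Level 1: 8
Level 2: 4
Level 3: 2
Level 4: 1

The root is level 0 and the size-1 base case is level 4 (the tree spans levels 0 through 4, i.e. 5 levels counting the root), so the depth is the number of divisions: log_2(16) = 4

The recursion tree depth is log_2(16) = 4. At each level, the problem size is divided by 2, so it takes 4 divisions to reduce to a base case of size 1. The algorithm makes 1 recursive call at each level.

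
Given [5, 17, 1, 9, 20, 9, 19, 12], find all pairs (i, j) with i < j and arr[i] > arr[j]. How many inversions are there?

Finding inversions in [5, 17, 1, 9, 20, 9, 19, 12]:

(0, 2): arr[0]=5 > arr[2]=1
(1, 2): arr[1]=17 > arr[2]=1
(1, 3): arr[1]=17 > arr[3]=9
(1, 5): arr[1]=17 > arr[5]=9
(1, 7): arr[1]=17 > arr[7]=12
(4, 5): arr[4]=20 > arr[5]=9
(4, 6): arr[4]=20 > arr[6]=19
(4, 7): arr[4]=20 > arr[7]=12
(6, 7): arr[6]=19 > arr[7]=12

Total inversions: 9

The array has 9 inversion(s): (0,2), (1,2), (1,3), (1,5), (1,7), (4,5), (4,6), (4,7), (6,7). Each pair (i,j) satisfies i < j and arr[i] > arr[j].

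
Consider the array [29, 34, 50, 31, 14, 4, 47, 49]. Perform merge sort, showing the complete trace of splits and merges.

Merge sort trace:

Split: [29, 34, 50, 31, 14, 4, 47, 49] -> [29, 34, 50, 31] and [14, 4, 47, 49]
  Split: [29, 34, 50, 31] -> [29, 34] and [50, 31]
    Split: [29, 34] -> [29] and [34]
    Merge: [29] + [34] -> [29, 34]
    Split: [50, 31] -> [50] and [31]
    Merge: [50] + [31] -> [31, 50]
  Merge: [29, 34] + [31, 50] -> [29, 31, 34, 50]
  Split: [14, 4, 47, 49] -> [14, 4] and [47, 49]
    Split: [14, 4] -> [14] and [4]
    Merge: [14] + [4] -> [4, 14]
    Split: [47, 49] -> [47] and [49]
    Merge: [47] + [49] -> [47, 49]
  Merge: [4, 14] + [47, 49] -> [4, 14, 47, 49]
Merge: [29, 31, 34, 50] + [4, 14, 47, 49] -> [4, 14, 29, 31, 34, 47, 49, 50]

Final sorted array: [4, 14, 29, 31, 34, 47, 49, 50]

The merge sort proceeds by recursively splitting the array and merging sorted halves.
After all merges, the sorted array is [4, 14, 29, 31, 34, 47, 49, 50].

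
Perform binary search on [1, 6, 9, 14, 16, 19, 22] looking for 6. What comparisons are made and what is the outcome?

Binary search for 6 in [1, 6, 9, 14, 16, 19, 22]:

lo=0, hi=6, mid=3, arr[mid]=14 -> 14 > 6, search left half
lo=0, hi=2, mid=1, arr[mid]=6 -> Found target at index 1!

Binary search finds 6 at index 1 after 2 comparisons. The search repeatedly halves the search space by comparing with the middle element.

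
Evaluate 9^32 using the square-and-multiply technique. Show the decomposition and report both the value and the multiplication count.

Computing 9^32 by squaring (build up from 9^1; each line after the first costs one multiplication):

9^1 = 9
9^2 = (9^1)^2 = 9^2 = 81
9^4 = (9^2)^2 = 81^2 = 6561
9^8 = (9^4)^2 = 6561^2 = 43046721
9^16 = (9^8)^2 = 43046721^2 = 1853020188851841
9^32 = (9^16)^2 = 1853020188851841^2 = 3433683820292512484657849089281

Result: 3433683820292512484657849089281
Multiplications needed: 5 (5 lines after 9^1)

9^32 = 3433683820292512484657849089281. Using exponentiation by squaring, this requires 5 multiplications. The key idea: if the exponent is even, square the half-power; if odd, multiply by the base once.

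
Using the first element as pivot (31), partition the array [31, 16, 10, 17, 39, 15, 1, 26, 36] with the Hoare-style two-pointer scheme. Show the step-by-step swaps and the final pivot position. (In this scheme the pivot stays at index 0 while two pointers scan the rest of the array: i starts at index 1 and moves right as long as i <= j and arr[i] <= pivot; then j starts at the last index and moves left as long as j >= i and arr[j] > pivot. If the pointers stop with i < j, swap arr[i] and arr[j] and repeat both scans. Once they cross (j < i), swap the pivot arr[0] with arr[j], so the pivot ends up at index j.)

Hoare-style two-pointer partition with pivot = 31:

Initial array: [31, 16, 10, 17, 39, 15, 1, 26, 36]

Pointers start at i = 1, j = 8.
i stops at index 4 (arr[4]=39 > 31), j stops at index 7 (arr[7]=26 <= 31): swap arr[4] and arr[7], array becomes [31, 16, 10, 17, 26, 15, 1, 39, 36]
i ends at 7, j ends at 6: the pointers have crossed (j < i), so scanning stops.

Swap pivot arr[0] with arr[6] to place pivot at position 6: [1, 16, 10, 17, 26, 15, 31, 39, 36]
Pivot position: 6

After partitioning with pivot 31, the array becomes [1, 16, 10, 17, 26, 15, 31, 39, 36]. The pivot is placed at index 6. All elements to the left of the pivot are <= 31, and all elements to the right are > 31.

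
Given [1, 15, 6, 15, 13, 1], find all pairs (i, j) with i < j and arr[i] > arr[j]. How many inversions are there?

Finding inversions in [1, 15, 6, 15, 13, 1]:

(1, 2): arr[1]=15 > arr[2]=6
(1, 4): arr[1]=15 > arr[4]=13
(1, 5): arr[1]=15 > arr[5]=1
(2, 5): arr[2]=6 > arr[5]=1
(3, 4): arr[3]=15 > arr[4]=13
(3, 5): arr[3]=15 > arr[5]=1
(4, 5): arr[4]=13 > arr[5]=1

Total inversions: 7

The array has 7 inversion(s): (1,2), (1,4), (1,5), (2,5), (3,4), (3,5), (4,5). Each pair (i,j) satisfies i < j and arr[i] > arr[j].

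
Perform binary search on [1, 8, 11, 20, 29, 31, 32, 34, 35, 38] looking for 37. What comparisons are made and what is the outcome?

Binary search for 37 in [1, 8, 11, 20, 29, 31, 32, 34, 35, 38]:

lo=0, hi=9, mid=4, arr[mid]=29 -> 29 < 37, search right half
lo=5, hi=9, mid=7, arr[mid]=34 -> 34 < 37, search right half
lo=8, hi=9, mid=8, arr[mid]=35 -> 35 < 37, search right half
lo=9, hi=9, mid=9, arr[mid]=38 -> 38 > 37, search left half
lo=9 > hi=8, target 37 not found

Binary search determines that 37 is not in the array after 4 comparisons. The search space was exhausted without finding the target.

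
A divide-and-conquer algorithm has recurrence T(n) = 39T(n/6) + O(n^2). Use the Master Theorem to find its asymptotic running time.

Master Theorem for T(n) = 39T(n/6) + O(n^2):

a = 39, b = 6, c = 2
log_b(a) = log_6(39) = 2.0447

Case 1: c = 2 < log_6(39) = 2.0447
T(n) = O(n^(log_6 39))

For T(n) = 39T(n/6) + O(n^2): log_6(39) = 2.0447. This is Case 1 of the Master Theorem (c < log_b(a), work dominated by leaves), giving O(n^(log_6 39)).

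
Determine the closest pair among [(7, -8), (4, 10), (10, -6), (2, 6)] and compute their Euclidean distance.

Computing all pairwise distances among 4 points:

d((7, -8), (4, 10)) = 18.2483
d((7, -8), (10, -6)) = 3.6056 <-- minimum
d((7, -8), (2, 6)) = 14.8661
d((4, 10), (10, -6)) = 17.088
d((4, 10), (2, 6)) = 4.4721
d((10, -6), (2, 6)) = 14.4222

Closest pair: (7, -8) and (10, -6) with distance 3.6056

The closest pair is (7, -8) and (10, -6) with Euclidean distance 3.6056. For 4 points, brute-force pairwise comparison is shown above. For large n, the divide-and-conquer algorithm (sort by x, recurse on halves, check the dividing strip) achieves O(n log n).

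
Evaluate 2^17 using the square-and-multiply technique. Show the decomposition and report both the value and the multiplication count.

Computing 2^17 by squaring (build up from 2^1; each line after the first costs one multiplication):

2^1 = 2
2^2 = (2^1)^2 = 2^2 = 4
2^4 = (2^2)^2 = 4^2 = 16
2^8 = (2^4)^2 = 16^2 = 256
2^16 = (2^8)^2 = 256^2 = 65536
2^17 = 2 * 2^16 = 2 * 65536 = 131072

Result: 131072
Multiplications needed: 5 (5 lines after 2^1)

2^17 = 131072. Using exponentiation by squaring, this requires 5 multiplications. The key idea: if the exponent is even, square the half-power; if odd, multiply by the base once.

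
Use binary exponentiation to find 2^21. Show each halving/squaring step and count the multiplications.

Computing 2^21 by squaring (build up from 2^1; each line after the first costs one multiplication):

2^1 = 2
2^2 = (2^1)^2 = 2^2 = 4
2^4 = (2^2)^2 = 4^2 = 16
2^5 = 2 * 2^4 = 2 * 16 = 32
2^10 = (2^5)^2 = 32^2 = 1024
2^20 = (2^10)^2 = 1024^2 = 1048576
2^21 = 2 * 2^20 = 2 * 1048576 = 2097152

Result: 2097152
Multiplications needed: 6 (6 lines after 2^1)

2^21 = 2097152. Using exponentiation by squaring, this requires 6 multiplications. The key idea: if the exponent is even, square the half-power; if odd, multiply by the base once.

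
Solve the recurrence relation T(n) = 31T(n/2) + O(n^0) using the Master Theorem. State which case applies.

Master Theorem for T(n) = 31T(n/2) + O(n^0):

a = 31, b = 2, c = 0
log_b(a) = log_2(31) = 4.9542

Case 1: c = 0 < log_2(31) = 4.9542
T(n) = O(n^(log_2 31))

For T(n) = 31T(n/2) + O(n^0): log_2(31) = 4.9542. This is Case 1 of the Master Theorem (c < log_b(a), work dominated by leaves), giving O(n^(log_2 31)).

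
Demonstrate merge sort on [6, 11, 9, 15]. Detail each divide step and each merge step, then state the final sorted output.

Merge sort trace:

Split: [6, 11, 9, 15] -> [6, 11] and [9, 15]
  Split: [6, 11] -> [6] and [11]
  Merge: [6] + [11] -> [6, 11]
  Split: [9, 15] -> [9] and [15]
  Merge: [9] + [15] -> [9, 15]
Merge: [6, 11] + [9, 15] -> [6, 9, 11, 15]

Final sorted array: [6, 9, 11, 15]

The merge sort proceeds by recursively splitting the array and merging sorted halves.
After all merges, the sorted array is [6, 9, 11, 15].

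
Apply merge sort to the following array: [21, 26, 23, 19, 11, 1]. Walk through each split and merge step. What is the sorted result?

Merge sort trace:

Split: [21, 26, 23, 19, 11, 1] -> [21, 26, 23] and [19, 11, 1]
  Split: [21, 26, 23] -> [21] and [26, 23]
    Split: [26, 23] -> [26] and [23]
    Merge: [26] + [23] -> [23, 26]
  Merge: [21] + [23, 26] -> [21, 23, 26]
  Split: [19, 11, 1] -> [19] and [11, 1]
    Split: [11, 1] -> [11] and [1]
    Merge: [11] + [1] -> [1, 11]
  Merge: [19] + [1, 11] -> [1, 11, 19]
Merge: [21, 23, 26] + [1, 11, 19] -> [1, 11, 19, 21, 23, 26]

Final sorted array: [1, 11, 19, 21, 23, 26]

The merge sort proceeds by recursively splitting the array and merging sorted halves.
After all merges, the sorted array is [1, 11, 19, 21, 23, 26].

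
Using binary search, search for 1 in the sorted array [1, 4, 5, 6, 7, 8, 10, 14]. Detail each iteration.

Binary search for 1 in [1, 4, 5, 6, 7, 8, 10, 14]:

lo=0, hi=7, mid=3, arr[mid]=6 -> 6 > 1, search left half
lo=0, hi=2, mid=1, arr[mid]=4 -> 4 > 1, search left half
lo=0, hi=0, mid=0, arr[mid]=1 -> Found target at index 0!

Binary search finds 1 at index 0 after 3 comparisons. The search repeatedly halves the search space by comparing with the middle element.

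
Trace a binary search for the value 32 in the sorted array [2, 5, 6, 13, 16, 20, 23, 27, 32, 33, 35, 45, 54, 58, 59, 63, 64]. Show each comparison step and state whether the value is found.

Binary search for 32 in [2, 5, 6, 13, 16, 20, 23, 27, 32, 33, 35, 45, 54, 58, 59, 63, 64]:

lo=0, hi=16, mid=8, arr[mid]=32 -> Found target at index 8!

Binary search finds 32 at index 8 after 1 comparisons. The search repeatedly halves the search space by comparing with the middle element.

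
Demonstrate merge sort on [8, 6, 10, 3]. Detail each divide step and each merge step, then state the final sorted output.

Merge sort trace:

Split: [8, 6, 10, 3] -> [8, 6] and [10, 3]
  Split: [8, 6] -> [8] and [6]
  Merge: [8] + [6] -> [6, 8]
  Split: [10, 3] -> [10] and [3]
  Merge: [10] + [3] -> [3, 10]
Merge: [6, 8] + [3, 10] -> [3, 6, 8, 10]

Final sorted array: [3, 6, 8, 10]

The merge sort proceeds by recursively splitting the array and merging sorted halves.
After all merges, the sorted array is [3, 6, 8, 10].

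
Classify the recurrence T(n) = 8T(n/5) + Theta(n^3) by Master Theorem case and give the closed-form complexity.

Master Theorem for T(n) = 8T(n/5) + O(n^3):

a = 8, b = 5, c = 3
log_b(a) = log_5(8) = 1.2920

Case 3: c = 3 > log_5(8) = 1.2920
T(n) = O(n^3) = O(n^3)

For T(n) = 8T(n/5) + O(n^3): log_5(8) = 1.2920. This is Case 3 of the Master Theorem (c > log_b(a), work dominated by root), giving O(n^3).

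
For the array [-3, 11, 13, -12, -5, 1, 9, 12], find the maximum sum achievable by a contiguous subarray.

Using Kadane's algorithm on [-3, 11, 13, -12, -5, 1, 9, 12]:

Scanning through the array:
Position 1 (value 11): max_ending_here = 11, max_so_far = 11
Position 2 (value 13): max_ending_here = 24, max_so_far = 24
Position 3 (value -12): max_ending_here = 12, max_so_far = 24
Position 4 (value -5): max_ending_here = 7, max_so_far = 24
Position 5 (value 1): max_ending_here = 8, max_so_far = 24
Position 6 (value 9): max_ending_here = 17, max_so_far = 24
Position 7 (value 12): max_ending_here = 29, max_so_far = 29

Maximum subarray: [11, 13, -12, -5, 1, 9, 12]
Maximum sum: 29

The maximum subarray is [11, 13, -12, -5, 1, 9, 12] with sum 29. This subarray runs from index 1 to index 7.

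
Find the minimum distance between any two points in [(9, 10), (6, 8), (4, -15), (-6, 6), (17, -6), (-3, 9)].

Computing all pairwise distances among 6 points:

d((9, 10), (6, 8)) = 3.6056 <-- minimum
d((9, 10), (4, -15)) = 25.4951
d((9, 10), (-6, 6)) = 15.5242
d((9, 10), (17, -6)) = 17.8885
d((9, 10), (-3, 9)) = 12.0416
d((6, 8), (4, -15)) = 23.0868
d((6, 8), (-6, 6)) = 12.1655
d((6, 8), (17, -6)) = 17.8045
d((6, 8), (-3, 9)) = 9.0554
d((4, -15), (-6, 6)) = 23.2594
d((4, -15), (17, -6)) = 15.8114
d((4, -15), (-3, 9)) = 25.0
d((-6, 6), (17, -6)) = 25.9422
d((-6, 6), (-3, 9)) = 4.2426
d((17, -6), (-3, 9)) = 25.0

Closest pair: (9, 10) and (6, 8) with distance 3.6056

The closest pair is (9, 10) and (6, 8) with Euclidean distance 3.6056. For 6 points, brute-force pairwise comparison is shown above. For large n, the divide-and-conquer algorithm (sort by x, recurse on halves, check the dividing strip) achieves O(n log n).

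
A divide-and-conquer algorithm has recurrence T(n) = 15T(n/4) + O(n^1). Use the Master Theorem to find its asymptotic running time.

Master Theorem for T(n) = 15T(n/4) + O(n^1):

a = 15, b = 4, c = 1
log_b(a) = log_4(15) = 1.9534

Case 1: c = 1 < log_4(15) = 1.9534
T(n) = O(n^(log_4 15))

For T(n) = 15T(n/4) + O(n^1): log_4(15) = 1.9534. This is Case 1 of the Master Theorem (c < log_b(a), work dominated by leaves), giving O(n^(log_4 15)).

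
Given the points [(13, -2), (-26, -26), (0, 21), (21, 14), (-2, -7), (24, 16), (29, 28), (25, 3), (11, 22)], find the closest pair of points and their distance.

Computing all pairwise distances among 9 points:

d((13, -2), (-26, -26)) = 45.793
d((13, -2), (0, 21)) = 26.4197
d((13, -2), (21, 14)) = 17.8885
d((13, -2), (-2, -7)) = 15.8114
d((13, -2), (24, 16)) = 21.095
d((13, -2), (29, 28)) = 34.0
d((13, -2), (25, 3)) = 13.0
d((13, -2), (11, 22)) = 24.0832
d((-26, -26), (0, 21)) = 53.7122
d((-26, -26), (21, 14)) = 61.7171
d((-26, -26), (-2, -7)) = 30.6105
d((-26, -26), (24, 16)) = 65.2993
d((-26, -26), (29, 28)) = 77.0779
d((-26, -26), (25, 3)) = 58.6686
d((-26, -26), (11, 22)) = 60.6053
d((0, 21), (21, 14)) = 22.1359
d((0, 21), (-2, -7)) = 28.0713
d((0, 21), (24, 16)) = 24.5153
d((0, 21), (29, 28)) = 29.8329
d((0, 21), (25, 3)) = 30.8058
d((0, 21), (11, 22)) = 11.0454
d((21, 14), (-2, -7)) = 31.1448
d((21, 14), (24, 16)) = 3.6056 <-- minimum
d((21, 14), (29, 28)) = 16.1245
d((21, 14), (25, 3)) = 11.7047
d((21, 14), (11, 22)) = 12.8062
d((-2, -7), (24, 16)) = 34.7131
d((-2, -7), (29, 28)) = 46.7547
d((-2, -7), (25, 3)) = 28.7924
d((-2, -7), (11, 22)) = 31.7805
d((24, 16), (29, 28)) = 13.0
d((24, 16), (25, 3)) = 13.0384
d((24, 16), (11, 22)) = 14.3178
d((29, 28), (25, 3)) = 25.318
d((29, 28), (11, 22)) = 18.9737
d((25, 3), (11, 22)) = 23.6008

Closest pair: (21, 14) and (24, 16) with distance 3.6056

The closest pair is (21, 14) and (24, 16) with Euclidean distance 3.6056. For 9 points, brute-force pairwise comparison is shown above. For large n, the divide-and-conquer algorithm (sort by x, recurse on halves, check the dividing strip) achieves O(n log n).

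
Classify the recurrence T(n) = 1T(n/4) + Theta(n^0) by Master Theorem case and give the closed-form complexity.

Master Theorem for T(n) = 1T(n/4) + O(n^0):

a = 1, b = 4, c = 0
log_b(a) = log_4(1) = 0.0000

Case 2: c = 0 = log_4(1) = 0.0000
T(n) = O(n^0 log n) = O(log n)

For T(n) = 1T(n/4) + O(n^0): log_4(1) = 0.0000. This is Case 2 of the Master Theorem (c = log_b(a), equal work at all levels), giving O(log n).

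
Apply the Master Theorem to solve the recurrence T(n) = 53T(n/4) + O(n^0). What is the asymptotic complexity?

Master Theorem for T(n) = 53T(n/4) + O(n^0):

a = 53, b = 4, c = 0
log_b(a) = log_4(53) = 2.8640

Case 1: c = 0 < log_4(53) = 2.8640
T(n) = O(n^(log_4 53))

For T(n) = 53T(n/4) + O(n^0): log_4(53) = 2.8640. This is Case 1 of the Master Theorem (c < log_b(a), work dominated by leaves), giving O(n^(log_4 53)).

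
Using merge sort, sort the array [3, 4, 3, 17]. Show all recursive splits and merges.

Merge sort trace:

Split: [3, 4, 3, 17] -> [3, 4] and [3, 17]
  Split: [3, 4] -> [3] and [4]
  Merge: [3] + [4] -> [3, 4]
  Split: [3, 17] -> [3] and [17]
  Merge: [3] + [17] -> [3, 17]
Merge: [3, 4] + [3, 17] -> [3, 3, 4, 17]

Final sorted array: [3, 3, 4, 17]

The merge sort proceeds by recursively splitting the array and merging sorted halves.
After all merges, the sorted array is [3, 3, 4, 17].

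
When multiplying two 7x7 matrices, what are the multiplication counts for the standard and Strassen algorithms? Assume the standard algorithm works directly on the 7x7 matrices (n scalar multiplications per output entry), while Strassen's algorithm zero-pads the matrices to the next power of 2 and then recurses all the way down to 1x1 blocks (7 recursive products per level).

Matrix multiplication for 7x7 matrices:

Strassen's algorithm requires power-of-2 dimensions. Pad 7x7 to 8x8 (next power of 2).

Standard algorithm: 7^3 = 343 multiplications
Strassen's algorithm: 7^(log2(8)) = 7^3 = 343 multiplications
Savings: 343 - 343 = 0 multiplications

Standard: 343 multiplications (7^3). Strassen: 343 multiplications (7^3, after padding to 8x8). Strassen reduces 8 recursive multiplications to 7 at each level.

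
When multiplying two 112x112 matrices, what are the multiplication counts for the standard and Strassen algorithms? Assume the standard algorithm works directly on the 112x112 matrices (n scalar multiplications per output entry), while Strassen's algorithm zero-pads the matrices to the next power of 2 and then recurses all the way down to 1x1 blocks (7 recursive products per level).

Matrix multiplication for 112x112 matrices:

Strassen's algorithm requires power-of-2 dimensions. Pad 112x112 to 128x128 (next power of 2).

Standard algorithm: 112^3 = 1404928 multiplications
Strassen's algorithm: 7^(log2(128)) = 7^7 = 823543 multiplications
Savings: 1404928 - 823543 = 581385 multiplications

Standard: 1404928 multiplications (112^3). Strassen: 823543 multiplications (7^7, after padding to 128x128). Strassen reduces 8 recursive multiplications to 7 at each level.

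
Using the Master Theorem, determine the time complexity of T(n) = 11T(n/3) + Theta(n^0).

Master Theorem for T(n) = 11T(n/3) + O(n^0):

a = 11, b = 3, c = 0
log_b(a) = log_3(11) = 2.1827

Case 1: c = 0 < log_3(11) = 2.1827
T(n) = O(n^(log_3 11))

For T(n) = 11T(n/3) + O(n^0): log_3(11) = 2.1827. This is Case 1 of the Master Theorem (c < log_b(a), work dominated by leaves), giving O(n^(log_3 11)).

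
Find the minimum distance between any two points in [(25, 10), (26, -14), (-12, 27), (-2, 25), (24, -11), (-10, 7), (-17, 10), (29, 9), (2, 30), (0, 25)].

Computing all pairwise distances among 10 points:

d((25, 10), (26, -14)) = 24.0208
d((25, 10), (-12, 27)) = 40.7185
d((25, 10), (-2, 25)) = 30.8869
d((25, 10), (24, -11)) = 21.0238
d((25, 10), (-10, 7)) = 35.1283
d((25, 10), (-17, 10)) = 42.0
d((25, 10), (29, 9)) = 4.1231
d((25, 10), (2, 30)) = 30.4795
d((25, 10), (0, 25)) = 29.1548
d((26, -14), (-12, 27)) = 55.9017
d((26, -14), (-2, 25)) = 48.0104
d((26, -14), (24, -11)) = 3.6056
d((26, -14), (-10, 7)) = 41.6773
d((26, -14), (-17, 10)) = 49.2443
d((26, -14), (29, 9)) = 23.1948
d((26, -14), (2, 30)) = 50.1199
d((26, -14), (0, 25)) = 46.8722
d((-12, 27), (-2, 25)) = 10.198
d((-12, 27), (24, -11)) = 52.345
d((-12, 27), (-10, 7)) = 20.0998
d((-12, 27), (-17, 10)) = 17.72
d((-12, 27), (29, 9)) = 44.7772
d((-12, 27), (2, 30)) = 14.3178
d((-12, 27), (0, 25)) = 12.1655
d((-2, 25), (24, -11)) = 44.4072
d((-2, 25), (-10, 7)) = 19.6977
d((-2, 25), (-17, 10)) = 21.2132
d((-2, 25), (29, 9)) = 34.8855
d((-2, 25), (2, 30)) = 6.4031
d((-2, 25), (0, 25)) = 2.0 <-- minimum
d((24, -11), (-10, 7)) = 38.4708
d((24, -11), (-17, 10)) = 46.0652
d((24, -11), (29, 9)) = 20.6155
d((24, -11), (2, 30)) = 46.5296
d((24, -11), (0, 25)) = 43.2666
d((-10, 7), (-17, 10)) = 7.6158
d((-10, 7), (29, 9)) = 39.0512
d((-10, 7), (2, 30)) = 25.9422
d((-10, 7), (0, 25)) = 20.5913
d((-17, 10), (29, 9)) = 46.0109
d((-17, 10), (2, 30)) = 27.5862
d((-17, 10), (0, 25)) = 22.6716
d((29, 9), (2, 30)) = 34.2053
d((29, 9), (0, 25)) = 33.121
d((2, 30), (0, 25)) = 5.3852

Closest pair: (-2, 25) and (0, 25) with distance 2.0

The closest pair is (-2, 25) and (0, 25) with Euclidean distance 2.0. For 10 points, brute-force pairwise comparison is shown above. For large n, the divide-and-conquer algorithm (sort by x, recurse on halves, check the dividing strip) achieves O(n log n).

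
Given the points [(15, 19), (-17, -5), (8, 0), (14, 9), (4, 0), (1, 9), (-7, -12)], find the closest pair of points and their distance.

Computing all pairwise distances among 7 points:

d((15, 19), (-17, -5)) = 40.0
d((15, 19), (8, 0)) = 20.2485
d((15, 19), (14, 9)) = 10.0499
d((15, 19), (4, 0)) = 21.9545
d((15, 19), (1, 9)) = 17.2047
d((15, 19), (-7, -12)) = 38.0132
d((-17, -5), (8, 0)) = 25.4951
d((-17, -5), (14, 9)) = 34.0147
d((-17, -5), (4, 0)) = 21.587
d((-17, -5), (1, 9)) = 22.8035
d((-17, -5), (-7, -12)) = 12.2066
d((8, 0), (14, 9)) = 10.8167
d((8, 0), (4, 0)) = 4.0 <-- minimum
d((8, 0), (1, 9)) = 11.4018
d((8, 0), (-7, -12)) = 19.2094
d((14, 9), (4, 0)) = 13.4536
d((14, 9), (1, 9)) = 13.0
d((14, 9), (-7, -12)) = 29.6985
d((4, 0), (1, 9)) = 9.4868
d((4, 0), (-7, -12)) = 16.2788
d((1, 9), (-7, -12)) = 22.4722

Closest pair: (8, 0) and (4, 0) with distance 4.0

The closest pair is (8, 0) and (4, 0) with Euclidean distance 4.0. For 7 points, brute-force pairwise comparison is shown above. For large n, the divide-and-conquer algorithm (sort by x, recurse on halves, check the dividing strip) achieves O(n log n).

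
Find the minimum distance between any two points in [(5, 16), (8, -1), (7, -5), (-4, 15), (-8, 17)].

Computing all pairwise distances among 5 points:

d((5, 16), (8, -1)) = 17.2627
d((5, 16), (7, -5)) = 21.095
d((5, 16), (-4, 15)) = 9.0554
d((5, 16), (-8, 17)) = 13.0384
d((8, -1), (7, -5)) = 4.1231 <-- minimum
d((8, -1), (-4, 15)) = 20.0
d((8, -1), (-8, 17)) = 24.0832
d((7, -5), (-4, 15)) = 22.8254
d((7, -5), (-8, 17)) = 26.6271
d((-4, 15), (-8, 17)) = 4.4721

Closest pair: (8, -1) and (7, -5) with distance 4.1231

The closest pair is (8, -1) and (7, -5) with Euclidean distance 4.1231. For 5 points, brute-force pairwise comparison is shown above. For large n, the divide-and-conquer algorithm (sort by x, recurse on halves, check the dividing strip) achieves O(n log n).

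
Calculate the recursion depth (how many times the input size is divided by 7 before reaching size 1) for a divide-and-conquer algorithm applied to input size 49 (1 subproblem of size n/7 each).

For divide and conquer with division factor 7:

Problem sizes at each level:
Level 0: 49
Level 1: 7
Level 2: 1

The root is level 0 and the size-1 base case is level 2 (the tree spans levels 0 through 2, i.e. 3 levels counting the root), so the depth is the number of divisions: log_7(49) = 2

The recursion tree depth is log_7(49) = 2. At each level, the problem size is divided by 7, so it takes 2 divisions to reduce to a base case of size 1. The algorithm makes 1 recursive call at each level.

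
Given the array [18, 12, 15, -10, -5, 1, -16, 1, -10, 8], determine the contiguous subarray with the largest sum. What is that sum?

Using Kadane's algorithm on [18, 12, 15, -10, -5, 1, -16, 1, -10, 8]:

Scanning through the array:
Position 1 (value 12): max_ending_here = 30, max_so_far = 30
Position 2 (value 15): max_ending_here = 45, max_so_far = 45
Position 3 (value -10): max_ending_here = 35, max_so_far = 45
Position 4 (value -5): max_ending_here = 30, max_so_far = 45
Position 5 (value 1): max_ending_here = 31, max_so_far = 45
Position 6 (value -16): max_ending_here = 15, max_so_far = 45
Position 7 (value 1): max_ending_here = 16, max_so_far = 45
Position 8 (value -10): max_ending_here = 6, max_so_far = 45
Position 9 (value 8): max_ending_here = 14, max_so_far = 45

Maximum subarray: [18, 12, 15]
Maximum sum: 45

The maximum subarray is [18, 12, 15] with sum 45. This subarray runs from index 0 to index 2.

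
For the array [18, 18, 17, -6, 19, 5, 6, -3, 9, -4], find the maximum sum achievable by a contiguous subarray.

Using Kadane's algorithm on [18, 18, 17, -6, 19, 5, 6, -3, 9, -4]:

Scanning through the array:
Position 1 (value 18): max_ending_here = 36, max_so_far = 36
Position 2 (value 17): max_ending_here = 53, max_so_far = 53
Position 3 (value -6): max_ending_here = 47, max_so_far = 53
Position 4 (value 19): max_ending_here = 66, max_so_far = 66
Position 5 (value 5): max_ending_here = 71, max_so_far = 71
Position 6 (value 6): max_ending_here = 77, max_so_far = 77
Position 7 (value -3): max_ending_here = 74, max_so_far = 77
Position 8 (value 9): max_ending_here = 83, max_so_far = 83
Position 9 (value -4): max_ending_here = 79, max_so_far = 83

Maximum subarray: [18, 18, 17, -6, 19, 5, 6, -3, 9]
Maximum sum: 83

The maximum subarray is [18, 18, 17, -6, 19, 5, 6, -3, 9] with sum 83. This subarray runs from index 0 to index 8.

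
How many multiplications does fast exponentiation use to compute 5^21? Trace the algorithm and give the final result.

Computing 5^21 by squaring (build up from 5^1; each line after the first costs one multiplication):

5^1 = 5
5^2 = (5^1)^2 = 5^2 = 25
5^4 = (5^2)^2 = 25^2 = 625
5^5 = 5 * 5^4 = 5 * 625 = 3125
5^10 = (5^5)^2 = 3125^2 = 9765625
5^20 = (5^10)^2 = 9765625^2 = 95367431640625
5^21 = 5 * 5^20 = 5 * 95367431640625 = 476837158203125

Result: 476837158203125
Multiplications needed: 6 (6 lines after 5^1)

5^21 = 476837158203125. Using exponentiation by squaring, this requires 6 multiplications. The key idea: if the exponent is even, square the half-power; if odd, multiply by the base once.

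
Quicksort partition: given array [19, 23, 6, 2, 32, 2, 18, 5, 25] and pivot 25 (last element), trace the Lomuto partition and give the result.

Lomuto partition with pivot = 25:

Initial array: [19, 23, 6, 2, 32, 2, 18, 5, 25]

arr[0]=19 <= 25: swap with position 0, array becomes [19, 23, 6, 2, 32, 2, 18, 5, 25]
arr[1]=23 <= 25: swap with position 1, array becomes [19, 23, 6, 2, 32, 2, 18, 5, 25]
arr[2]=6 <= 25: swap with position 2, array becomes [19, 23, 6, 2, 32, 2, 18, 5, 25]
arr[3]=2 <= 25: swap with position 3, array becomes [19, 23, 6, 2, 32, 2, 18, 5, 25]
arr[4]=32 > 25: no swap
arr[5]=2 <= 25: swap with position 4, array becomes [19, 23, 6, 2, 2, 32, 18, 5, 25]
arr[6]=18 <= 25: swap with position 5, array becomes [19, 23, 6, 2, 2, 18, 32, 5, 25]
arr[7]=5 <= 25: swap with position 6, array becomes [19, 23, 6, 2, 2, 18, 5, 32, 25]

Place pivot at position 7: [19, 23, 6, 2, 2, 18, 5, 25, 32]
Pivot position: 7

After partitioning with pivot 25, the array becomes [19, 23, 6, 2, 2, 18, 5, 25, 32]. The pivot is placed at index 7. All elements to the left of the pivot are <= 25, and all elements to the right are > 25.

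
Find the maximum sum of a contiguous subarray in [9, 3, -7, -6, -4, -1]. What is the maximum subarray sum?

Using Kadane's algorithm on [9, 3, -7, -6, -4, -1]:

Scanning through the array:
Position 1 (value 3): max_ending_here = 12, max_so_far = 12
Position 2 (value -7): max_ending_here = 5, max_so_far = 12
Position 3 (value -6): max_ending_here = -1, max_so_far = 12
Position 4 (value -4): max_ending_here = -4, max_so_far = 12
Position 5 (value -1): max_ending_here = -1, max_so_far = 12

Maximum subarray: [9, 3]
Maximum sum: 12

The maximum subarray is [9, 3] with sum 12. This subarray runs from index 0 to index 1.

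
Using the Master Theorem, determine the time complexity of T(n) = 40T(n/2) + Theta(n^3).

Master Theorem for T(n) = 40T(n/2) + O(n^3):

a = 40, b = 2, c = 3
log_b(a) = log_2(40) = 5.3219

Case 1: c = 3 < log_2(40) = 5.3219
T(n) = O(n^(log_2 40))

For T(n) = 40T(n/2) + O(n^3): log_2(40) = 5.3219. This is Case 1 of the Master Theorem (c < log_b(a), work dominated by leaves), giving O(n^(log_2 40)).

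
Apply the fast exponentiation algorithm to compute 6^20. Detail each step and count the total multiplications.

Computing 6^20 by squaring (build up from 6^1; each line after the first costs one multiplication):

6^1 = 6
6^2 = (6^1)^2 = 6^2 = 36
6^4 = (6^2)^2 = 36^2 = 1296
6^5 = 6 * 6^4 = 6 * 1296 = 7776
6^10 = (6^5)^2 = 7776^2 = 60466176
6^20 = (6^10)^2 = 60466176^2 = 3656158440062976

Result: 3656158440062976
Multiplications needed: 5 (5 lines after 6^1)

6^20 = 3656158440062976. Using exponentiation by squaring, this requires 5 multiplications. The key idea: if the exponent is even, square the half-power; if odd, multiply by the base once.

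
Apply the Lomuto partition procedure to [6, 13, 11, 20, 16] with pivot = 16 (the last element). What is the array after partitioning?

Lomuto partition with pivot = 16:

Initial array: [6, 13, 11, 20, 16]

arr[0]=6 <= 16: swap with position 0, array becomes [6, 13, 11, 20, 16]
arr[1]=13 <= 16: swap with position 1, array becomes [6, 13, 11, 20, 16]
arr[2]=11 <= 16: swap with position 2, array becomes [6, 13, 11, 20, 16]
arr[3]=20 > 16: no swap

Place pivot at position 3: [6, 13, 11, 16, 20]
Pivot position: 3

After partitioning with pivot 16, the array becomes [6, 13, 11, 16, 20]. The pivot is placed at index 3. All elements to the left of the pivot are <= 16, and all elements to the right are > 16.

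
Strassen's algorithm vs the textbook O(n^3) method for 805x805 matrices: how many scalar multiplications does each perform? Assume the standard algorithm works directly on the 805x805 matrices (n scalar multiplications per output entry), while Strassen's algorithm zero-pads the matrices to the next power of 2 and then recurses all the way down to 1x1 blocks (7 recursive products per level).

Matrix multiplication for 805x805 matrices:

Strassen's algorithm requires power-of-2 dimensions. Pad 805x805 to 1024x1024 (next power of 2).

Standard algorithm: 805^3 = 521660125 multiplications
Strassen's algorithm: 7^(log2(1024)) = 7^10 = 282475249 multiplications
Savings: 521660125 - 282475249 = 239184876 multiplications

Standard: 521660125 multiplications (805^3). Strassen: 282475249 multiplications (7^10, after padding to 1024x1024). Strassen reduces 8 recursive multiplications to 7 at each level.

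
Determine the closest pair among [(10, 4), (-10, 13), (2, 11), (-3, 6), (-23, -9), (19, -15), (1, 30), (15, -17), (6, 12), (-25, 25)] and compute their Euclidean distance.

Computing all pairwise distances among 10 points:

d((10, 4), (-10, 13)) = 21.9317
d((10, 4), (2, 11)) = 10.6301
d((10, 4), (-3, 6)) = 13.1529
d((10, 4), (-23, -9)) = 35.4683
d((10, 4), (19, -15)) = 21.0238
d((10, 4), (1, 30)) = 27.5136
d((10, 4), (15, -17)) = 21.587
d((10, 4), (6, 12)) = 8.9443
d((10, 4), (-25, 25)) = 40.8167
d((-10, 13), (2, 11)) = 12.1655
d((-10, 13), (-3, 6)) = 9.8995
d((-10, 13), (-23, -9)) = 25.5539
d((-10, 13), (19, -15)) = 40.3113
d((-10, 13), (1, 30)) = 20.2485
d((-10, 13), (15, -17)) = 39.0512
d((-10, 13), (6, 12)) = 16.0312
d((-10, 13), (-25, 25)) = 19.2094
d((2, 11), (-3, 6)) = 7.0711
d((2, 11), (-23, -9)) = 32.0156
d((2, 11), (19, -15)) = 31.0644
d((2, 11), (1, 30)) = 19.0263
d((2, 11), (15, -17)) = 30.8707
d((2, 11), (6, 12)) = 4.1231 <-- minimum
d((2, 11), (-25, 25)) = 30.4138
d((-3, 6), (-23, -9)) = 25.0
d((-3, 6), (19, -15)) = 30.4138
d((-3, 6), (1, 30)) = 24.3311
d((-3, 6), (15, -17)) = 29.2062
d((-3, 6), (6, 12)) = 10.8167
d((-3, 6), (-25, 25)) = 29.0689
d((-23, -9), (19, -15)) = 42.4264
d((-23, -9), (1, 30)) = 45.793
d((-23, -9), (15, -17)) = 38.833
d((-23, -9), (6, 12)) = 35.805
d((-23, -9), (-25, 25)) = 34.0588
d((19, -15), (1, 30)) = 48.4665
d((19, -15), (15, -17)) = 4.4721
d((19, -15), (6, 12)) = 29.9666
d((19, -15), (-25, 25)) = 59.4643
d((1, 30), (15, -17)) = 49.0408
d((1, 30), (6, 12)) = 18.6815
d((1, 30), (-25, 25)) = 26.4764
d((15, -17), (6, 12)) = 30.3645
d((15, -17), (-25, 25)) = 58.0
d((6, 12), (-25, 25)) = 33.6155

Closest pair: (2, 11) and (6, 12) with distance 4.1231

The closest pair is (2, 11) and (6, 12) with Euclidean distance 4.1231. For 10 points, brute-force pairwise comparison is shown above. For large n, the divide-and-conquer algorithm (sort by x, recurse on halves, check the dividing strip) achieves O(n log n).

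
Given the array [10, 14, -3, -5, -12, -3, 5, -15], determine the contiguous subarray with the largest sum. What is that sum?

Using Kadane's algorithm on [10, 14, -3, -5, -12, -3, 5, -15]:

Scanning through the array:
Position 1 (value 14): max_ending_here = 24, max_so_far = 24
Position 2 (value -3): max_ending_here = 21, max_so_far = 24
Position 3 (value -5): max_ending_here = 16, max_so_far = 24
Position 4 (value -12): max_ending_here = 4, max_so_far = 24
Position 5 (value -3): max_ending_here = 1, max_so_far = 24
Position 6 (value 5): max_ending_here = 6, max_so_far = 24
Position 7 (value -15): max_ending_here = -9, max_so_far = 24

Maximum subarray: [10, 14]
Maximum sum: 24

The maximum subarray is [10, 14] with sum 24. This subarray runs from index 0 to index 1.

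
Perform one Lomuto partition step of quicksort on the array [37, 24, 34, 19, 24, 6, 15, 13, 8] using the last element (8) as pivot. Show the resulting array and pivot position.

Lomuto partition with pivot = 8:

Initial array: [37, 24, 34, 19, 24, 6, 15, 13, 8]

arr[0]=37 > 8: no swap
arr[1]=24 > 8: no swap
arr[2]=34 > 8: no swap
arr[3]=19 > 8: no swap
arr[4]=24 > 8: no swap
arr[5]=6 <= 8: swap with position 0, array becomes [6, 24, 34, 19, 24, 37, 15, 13, 8]
arr[6]=15 > 8: no swap
arr[7]=13 > 8: no swap

Place pivot at position 1: [6, 8, 34, 19, 24, 37, 15, 13, 24]
Pivot position: 1

After partitioning with pivot 8, the array becomes [6, 8, 34, 19, 24, 37, 15, 13, 24]. The pivot is placed at index 1. All elements to the left of the pivot are <= 8, and all elements to the right are > 8.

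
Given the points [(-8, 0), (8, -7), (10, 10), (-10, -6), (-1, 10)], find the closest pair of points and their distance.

Computing all pairwise distances among 5 points:

d((-8, 0), (8, -7)) = 17.4642
d((-8, 0), (10, 10)) = 20.5913
d((-8, 0), (-10, -6)) = 6.3246 <-- minimum
d((-8, 0), (-1, 10)) = 12.2066
d((8, -7), (10, 10)) = 17.1172
d((8, -7), (-10, -6)) = 18.0278
d((8, -7), (-1, 10)) = 19.2354
d((10, 10), (-10, -6)) = 25.6125
d((10, 10), (-1, 10)) = 11.0
d((-10, -6), (-1, 10)) = 18.3576

Closest pair: (-8, 0) and (-10, -6) with distance 6.3246

The closest pair is (-8, 0) and (-10, -6) with Euclidean distance 6.3246. For 5 points, brute-force pairwise comparison is shown above. For large n, the divide-and-conquer algorithm (sort by x, recurse on halves, check the dividing strip) achieves O(n log n).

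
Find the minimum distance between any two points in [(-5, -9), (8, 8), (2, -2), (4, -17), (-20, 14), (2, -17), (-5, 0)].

Computing all pairwise distances among 7 points:

d((-5, -9), (8, 8)) = 21.4009
d((-5, -9), (2, -2)) = 9.8995
d((-5, -9), (4, -17)) = 12.0416
d((-5, -9), (-20, 14)) = 27.4591
d((-5, -9), (2, -17)) = 10.6301
d((-5, -9), (-5, 0)) = 9.0
d((8, 8), (2, -2)) = 11.6619
d((8, 8), (4, -17)) = 25.318
d((8, 8), (-20, 14)) = 28.6356
d((8, 8), (2, -17)) = 25.7099
d((8, 8), (-5, 0)) = 15.2643
d((2, -2), (4, -17)) = 15.1327
d((2, -2), (-20, 14)) = 27.2029
d((2, -2), (2, -17)) = 15.0
d((2, -2), (-5, 0)) = 7.2801
d((4, -17), (-20, 14)) = 39.2046
d((4, -17), (2, -17)) = 2.0 <-- minimum
d((4, -17), (-5, 0)) = 19.2354
d((-20, 14), (2, -17)) = 38.0132
d((-20, 14), (-5, 0)) = 20.5183
d((2, -17), (-5, 0)) = 18.3848

Closest pair: (4, -17) and (2, -17) with distance 2.0

The closest pair is (4, -17) and (2, -17) with Euclidean distance 2.0. For 7 points, brute-force pairwise comparison is shown above. For large n, the divide-and-conquer algorithm (sort by x, recurse on halves, check the dividing strip) achieves O(n log n).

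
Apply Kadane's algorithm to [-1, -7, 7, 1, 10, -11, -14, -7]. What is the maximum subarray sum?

Using Kadane's algorithm on [-1, -7, 7, 1, 10, -11, -14, -7]:

Scanning through the array:
Position 1 (value -7): max_ending_here = -7, max_so_far = -1
Position 2 (value 7): max_ending_here = 7, max_so_far = 7
Position 3 (value 1): max_ending_here = 8, max_so_far = 8
Position 4 (value 10): max_ending_here = 18, max_so_far = 18
Position 5 (value -11): max_ending_here = 7, max_so_far = 18
Position 6 (value -14): max_ending_here = -7, max_so_far = 18
Position 7 (value -7): max_ending_here = -7, max_so_far = 18

Maximum subarray: [7, 1, 10]
Maximum sum: 18

The maximum subarray is [7, 1, 10] with sum 18. This subarray runs from index 2 to index 4.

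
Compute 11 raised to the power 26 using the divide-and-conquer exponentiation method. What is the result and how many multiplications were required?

Computing 11^26 by squaring (build up from 11^1; each line after the first costs one multiplication):

11^1 = 11
11^2 = (11^1)^2 = 11^2 = 121
11^3 = 11 * 11^2 = 11 * 121 = 1331
11^6 = (11^3)^2 = 1331^2 = 1771561
11^12 = (11^6)^2 = 1771561^2 = 3138428376721
11^13 = 11 * 11^12 = 11 * 3138428376721 = 34522712143931
11^26 = (11^13)^2 = 34522712143931^2 = 1191817653772720942460132761

Result: 1191817653772720942460132761
Multiplications needed: 6 (6 lines after 11^1)

11^26 = 1191817653772720942460132761. Using exponentiation by squaring, this requires 6 multiplications. The key idea: if the exponent is even, square the half-power; if odd, multiply by the base once.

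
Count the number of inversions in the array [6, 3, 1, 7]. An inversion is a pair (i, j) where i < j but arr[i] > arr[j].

Finding inversions in [6, 3, 1, 7]:

(0, 1): arr[0]=6 > arr[1]=3
(0, 2): arr[0]=6 > arr[2]=1
(1, 2): arr[1]=3 > arr[2]=1

Total inversions: 3

The array has 3 inversion(s): (0,1), (0,2), (1,2). Each pair (i,j) satisfies i < j and arr[i] > arr[j].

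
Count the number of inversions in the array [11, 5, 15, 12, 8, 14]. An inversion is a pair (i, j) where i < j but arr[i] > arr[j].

Finding inversions in [11, 5, 15, 12, 8, 14]:

(0, 1): arr[0]=11 > arr[1]=5
(0, 4): arr[0]=11 > arr[4]=8
(2, 3): arr[2]=15 > arr[3]=12
(2, 4): arr[2]=15 > arr[4]=8
(2, 5): arr[2]=15 > arr[5]=14
(3, 4): arr[3]=12 > arr[4]=8

Total inversions: 6

The array has 6 inversion(s): (0,1), (0,4), (2,3), (2,4), (2,5), (3,4). Each pair (i,j) satisfies i < j and arr[i] > arr[j].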